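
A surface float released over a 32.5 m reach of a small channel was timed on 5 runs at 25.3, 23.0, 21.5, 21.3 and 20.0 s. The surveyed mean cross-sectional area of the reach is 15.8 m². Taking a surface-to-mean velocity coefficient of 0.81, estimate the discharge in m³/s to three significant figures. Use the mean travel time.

18.7 m³/s

t̄ = (25.3 + 23.0 + 21.5 + 21.3 + 20.0) / 5 = 22.22 s
v_surface = L / t̄ = 32.5 / 22.22 = 1.463 m/s
v_mean = 0.81 × 1.463 = 1.185 m/s
Q = A × v_mean = 15.8 × 1.185 = 18.72 m³/s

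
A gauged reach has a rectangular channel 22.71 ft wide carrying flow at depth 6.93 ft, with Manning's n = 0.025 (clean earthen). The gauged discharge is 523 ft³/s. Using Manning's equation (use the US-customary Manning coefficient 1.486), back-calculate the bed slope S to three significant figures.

A = b·y = 22.71 × 6.93 = 157.4 ft²
P = b + 2y = 22.71 + 2×6.93 = 36.57 ft
R = A/P = 157.4/36.57 = 4.304 ft
S = (Q·n / (1.486·A·R^(2/3)))² = (523×0.025 / (1.486×157.4×2.646))² = 0.0004465

0.000447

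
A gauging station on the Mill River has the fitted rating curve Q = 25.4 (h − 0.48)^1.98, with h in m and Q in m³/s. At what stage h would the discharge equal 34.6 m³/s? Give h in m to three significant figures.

h − h₀ = (Q/C)^(1/b) = (34.6/25.4)^(1/1.98) = 1.169 m
h = 0.48 + 1.169 = 1.649 m

1.65 m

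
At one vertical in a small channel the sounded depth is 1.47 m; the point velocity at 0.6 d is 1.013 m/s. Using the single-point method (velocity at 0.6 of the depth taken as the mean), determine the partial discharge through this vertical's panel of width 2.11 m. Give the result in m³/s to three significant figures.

3.14 m³/s

v̄ = v₀.₆ = 1.013 m/s
q = v̄ × d × w = 1.013 × 1.47 × 2.11 = 3.142 m³/s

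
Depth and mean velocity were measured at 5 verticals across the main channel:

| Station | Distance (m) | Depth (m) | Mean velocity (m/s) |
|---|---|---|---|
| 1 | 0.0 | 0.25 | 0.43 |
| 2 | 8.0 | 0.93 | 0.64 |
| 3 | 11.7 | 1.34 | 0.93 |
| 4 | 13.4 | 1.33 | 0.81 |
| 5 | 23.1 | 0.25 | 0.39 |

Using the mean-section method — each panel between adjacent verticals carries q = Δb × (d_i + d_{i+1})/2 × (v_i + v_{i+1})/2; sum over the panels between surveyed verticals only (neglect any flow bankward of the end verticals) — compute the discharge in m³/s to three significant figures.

12.4 m³/s

Panel 1-2: Δb = 8 m, d̄ = (0.25+0.93)/2 = 0.59, v̄ = (0.43+0.64)/2 = 0.535 → q = 8×0.59×0.535 = 2.525 m³/s
Panel 2-3: Δb = 3.7 m, d̄ = (0.93+1.34)/2 = 1.135, v̄ = (0.64+0.93)/2 = 0.785 → q = 3.7×1.135×0.785 = 3.297 m³/s
Panel 3-4: Δb = 1.7 m, d̄ = (1.34+1.33)/2 = 1.335, v̄ = (0.93+0.81)/2 = 0.87 → q = 1.7×1.335×0.87 = 1.974 m³/s
Panel 4-5: Δb = 9.7 m, d̄ = (1.33+0.25)/2 = 0.79, v̄ = (0.81+0.39)/2 = 0.6 → q = 9.7×0.79×0.6 = 4.598 m³/s
Q = Σ q = 12.39 m³/s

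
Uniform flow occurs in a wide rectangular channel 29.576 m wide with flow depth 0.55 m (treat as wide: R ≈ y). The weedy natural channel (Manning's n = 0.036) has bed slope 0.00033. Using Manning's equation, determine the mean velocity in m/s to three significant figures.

A = b·y = 29.576 × 0.55 = 16.27 m²
Wide channel: R ≈ y = 0.55 m
Q = (1/n)·A·R^(2/3)·S^(1/2) = (1/0.036) × 16.27 × 0.5500^(2/3) × 0.00033^(1/2) = 5.510 m³/s
V = Q/A = 5.510/16.27 = 0.3387 m/s

0.339 m/s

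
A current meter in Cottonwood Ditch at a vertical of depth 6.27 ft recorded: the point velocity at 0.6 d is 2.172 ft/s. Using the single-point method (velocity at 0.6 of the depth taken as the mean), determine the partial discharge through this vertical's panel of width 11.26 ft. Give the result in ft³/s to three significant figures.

153 ft³/s

v̄ = v₀.₆ = 2.172 ft/s
q = v̄ × d × w = 2.172 × 6.27 × 11.26 = 153.3 ft³/s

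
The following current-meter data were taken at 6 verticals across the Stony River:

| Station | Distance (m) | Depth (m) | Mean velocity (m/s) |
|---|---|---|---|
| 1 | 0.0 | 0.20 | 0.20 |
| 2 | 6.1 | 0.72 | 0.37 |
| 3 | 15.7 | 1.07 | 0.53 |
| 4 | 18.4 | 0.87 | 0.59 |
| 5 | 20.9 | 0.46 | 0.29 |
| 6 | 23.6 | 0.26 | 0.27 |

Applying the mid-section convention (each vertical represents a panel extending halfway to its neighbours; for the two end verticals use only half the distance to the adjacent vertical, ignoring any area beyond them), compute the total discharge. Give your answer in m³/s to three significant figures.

w_1 = (6.1 − 0.0)/2 = 3.05 m; q_1 = 0.20 × 0.20 × 3.05 = 0.1220 m³/s
w_2 = (15.7 − 0.0)/2 = 7.85 m; q_2 = 0.37 × 0.72 × 7.85 = 2.091 m³/s
w_3 = (18.4 − 6.1)/2 = 6.15 m; q_3 = 0.53 × 1.07 × 6.15 = 3.488 m³/s
w_4 = (20.9 − 15.7)/2 = 2.6 m; q_4 = 0.59 × 0.87 × 2.6 = 1.335 m³/s
w_5 = (23.6 − 18.4)/2 = 2.6 m; q_5 = 0.29 × 0.46 × 2.6 = 0.3468 m³/s
w_6 = (23.6 − 20.9)/2 = 1.35 m; q_6 = 0.27 × 0.26 × 1.35 = 0.09477 m³/s
Q = Σ qᵢ = 7.477 m³/s

7.48 m³/s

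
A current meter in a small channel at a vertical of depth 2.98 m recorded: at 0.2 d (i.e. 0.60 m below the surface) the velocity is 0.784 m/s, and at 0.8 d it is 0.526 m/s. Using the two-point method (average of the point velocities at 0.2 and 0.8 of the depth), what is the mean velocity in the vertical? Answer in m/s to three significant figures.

v̄ = (0.784 + 0.526) / 2 = 0.6550 m/s

0.655 m/s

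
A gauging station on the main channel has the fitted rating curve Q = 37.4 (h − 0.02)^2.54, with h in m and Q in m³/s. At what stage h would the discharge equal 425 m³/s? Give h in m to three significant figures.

h − h₀ = (Q/C)^(1/b) = (425/37.4)^(1/2.54) = 2.604 m
h = 0.02 + 2.604 = 2.624 m

2.62 m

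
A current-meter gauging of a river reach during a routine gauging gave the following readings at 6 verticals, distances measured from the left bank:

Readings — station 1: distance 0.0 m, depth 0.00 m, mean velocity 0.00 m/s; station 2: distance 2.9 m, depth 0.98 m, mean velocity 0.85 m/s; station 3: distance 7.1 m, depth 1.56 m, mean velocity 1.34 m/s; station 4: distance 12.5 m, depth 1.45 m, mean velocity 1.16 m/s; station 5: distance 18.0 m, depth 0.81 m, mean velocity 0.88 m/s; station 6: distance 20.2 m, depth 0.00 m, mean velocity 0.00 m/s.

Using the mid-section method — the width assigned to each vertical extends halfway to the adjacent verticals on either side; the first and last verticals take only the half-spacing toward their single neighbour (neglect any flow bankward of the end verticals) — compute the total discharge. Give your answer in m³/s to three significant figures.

w_2 = (7.1 − 0.0)/2 = 3.55 m; q_2 = 0.85 × 0.98 × 3.55 = 2.957 m³/s
w_3 = (12.5 − 2.9)/2 = 4.8 m; q_3 = 1.34 × 1.56 × 4.8 = 10.03 m³/s
w_4 = (18.0 − 7.1)/2 = 5.45 m; q_4 = 1.16 × 1.45 × 5.45 = 9.167 m³/s
w_5 = (20.2 − 12.5)/2 = 3.85 m; q_5 = 0.88 × 0.81 × 3.85 = 2.744 m³/s
Stations 1, 6 contribute zero (depth or velocity is 0).
Q = Σ qᵢ = 24.90 m³/s

24.9 m³/s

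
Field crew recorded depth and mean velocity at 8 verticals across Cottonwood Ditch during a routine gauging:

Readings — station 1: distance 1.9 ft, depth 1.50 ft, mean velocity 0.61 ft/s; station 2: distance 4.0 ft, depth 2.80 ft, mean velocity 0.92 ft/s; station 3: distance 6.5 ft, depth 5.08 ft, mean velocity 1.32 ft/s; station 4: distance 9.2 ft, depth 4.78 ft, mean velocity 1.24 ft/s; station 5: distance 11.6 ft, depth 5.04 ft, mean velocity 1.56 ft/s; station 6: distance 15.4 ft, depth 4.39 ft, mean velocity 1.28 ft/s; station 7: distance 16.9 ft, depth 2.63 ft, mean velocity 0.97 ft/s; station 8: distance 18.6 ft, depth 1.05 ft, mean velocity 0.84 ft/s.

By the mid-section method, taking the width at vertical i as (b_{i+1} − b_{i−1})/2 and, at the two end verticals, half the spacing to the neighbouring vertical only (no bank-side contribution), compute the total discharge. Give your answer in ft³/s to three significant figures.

83.5 ft³/s

w_1 = (4.0 − 1.9)/2 = 1.05 ft; q_1 = 0.61 × 1.50 × 1.05 = 0.9608 ft³/s
w_2 = (6.5 − 1.9)/2 = 2.3 ft; q_2 = 0.92 × 2.80 × 2.3 = 5.925 ft³/s
w_3 = (9.2 − 4.0)/2 = 2.6 ft; q_3 = 1.32 × 5.08 × 2.6 = 17.43 ft³/s
w_4 = (11.6 − 6.5)/2 = 2.55 ft; q_4 = 1.24 × 4.78 × 2.55 = 15.11 ft³/s
w_5 = (15.4 − 9.2)/2 = 3.1 ft; q_5 = 1.56 × 5.04 × 3.1 = 24.37 ft³/s
w_6 = (16.9 − 11.6)/2 = 2.65 ft; q_6 = 1.28 × 4.39 × 2.65 = 14.89 ft³/s
w_7 = (18.6 − 15.4)/2 = 1.6 ft; q_7 = 0.97 × 2.63 × 1.6 = 4.082 ft³/s
w_8 = (18.6 − 16.9)/2 = 0.85 ft; q_8 = 0.84 × 1.05 × 0.85 = 0.7497 ft³/s
Q = Σ qᵢ = 83.53 ft³/s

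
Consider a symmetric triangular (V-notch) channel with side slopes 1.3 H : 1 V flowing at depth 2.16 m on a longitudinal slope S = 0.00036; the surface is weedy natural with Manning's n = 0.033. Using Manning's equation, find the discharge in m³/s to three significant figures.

A = z·y² = 1.3×2.16² = 6.065 m²
P = 2y√(1+z²) = 2×2.16×√(1+1.3²) = 7.085 m
R = A/P = 6.065/7.085 = 0.8560 m
Q = (1/n)·A·R^(2/3)·S^(1/2) = (1/0.033) × 6.065 × 0.8560^(2/3) × 0.00036^(1/2) = 3.144 m³/s

3.14 m³/s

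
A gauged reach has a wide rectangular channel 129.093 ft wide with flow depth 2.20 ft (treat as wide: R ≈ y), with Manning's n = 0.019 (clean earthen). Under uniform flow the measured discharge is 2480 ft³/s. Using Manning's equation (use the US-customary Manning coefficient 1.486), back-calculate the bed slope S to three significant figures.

A = b·y = 129.093 × 2.20 = 284.0 ft²
Wide channel: R ≈ y = 2.20 ft
S = (Q·n / (1.486·A·R^(2/3)))² = (2480×0.019 / (1.486×284.0×1.692))² = 0.004357

0.00436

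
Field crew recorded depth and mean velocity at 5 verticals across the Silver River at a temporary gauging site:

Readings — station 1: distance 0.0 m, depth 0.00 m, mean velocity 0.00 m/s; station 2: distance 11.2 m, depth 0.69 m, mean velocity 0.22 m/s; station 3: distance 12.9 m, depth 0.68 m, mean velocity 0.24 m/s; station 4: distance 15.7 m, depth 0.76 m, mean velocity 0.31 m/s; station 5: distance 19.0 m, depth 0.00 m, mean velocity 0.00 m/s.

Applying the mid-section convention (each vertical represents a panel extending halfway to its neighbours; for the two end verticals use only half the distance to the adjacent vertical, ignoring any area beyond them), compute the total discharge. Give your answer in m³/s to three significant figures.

w_2 = (12.9 − 0.0)/2 = 6.45 m; q_2 = 0.22 × 0.69 × 6.45 = 0.9791 m³/s
w_3 = (15.7 − 11.2)/2 = 2.25 m; q_3 = 0.24 × 0.68 × 2.25 = 0.3672 m³/s
w_4 = (19.0 − 12.9)/2 = 3.05 m; q_4 = 0.31 × 0.76 × 3.05 = 0.7186 m³/s
Stations 1, 5 contribute zero (depth or velocity is 0).
Q = Σ qᵢ = 2.065 m³/s

2.06 m³/s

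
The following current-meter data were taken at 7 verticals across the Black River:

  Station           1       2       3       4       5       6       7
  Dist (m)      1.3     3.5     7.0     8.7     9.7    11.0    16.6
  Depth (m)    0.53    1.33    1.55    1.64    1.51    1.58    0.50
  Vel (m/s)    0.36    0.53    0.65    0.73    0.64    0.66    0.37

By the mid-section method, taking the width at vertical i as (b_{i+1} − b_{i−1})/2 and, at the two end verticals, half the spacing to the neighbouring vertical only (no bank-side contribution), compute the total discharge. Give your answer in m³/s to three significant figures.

11.7 m³/s

w_1 = (3.5 − 1.3)/2 = 1.1 m; q_1 = 0.36 × 0.53 × 1.1 = 0.2099 m³/s
w_2 = (7.0 − 1.3)/2 = 2.85 m; q_2 = 0.53 × 1.33 × 2.85 = 2.009 m³/s
w_3 = (8.7 − 3.5)/2 = 2.6 m; q_3 = 0.65 × 1.55 × 2.6 = 2.620 m³/s
w_4 = (9.7 − 7.0)/2 = 1.35 m; q_4 = 0.73 × 1.64 × 1.35 = 1.616 m³/s
w_5 = (11.0 − 8.7)/2 = 1.15 m; q_5 = 0.64 × 1.51 × 1.15 = 1.111 m³/s
w_6 = (16.6 − 9.7)/2 = 3.45 m; q_6 = 0.66 × 1.58 × 3.45 = 3.598 m³/s
w_7 = (16.6 − 11.0)/2 = 2.8 m; q_7 = 0.37 × 0.50 × 2.8 = 0.5180 m³/s
Q = Σ qᵢ = 11.68 m³/s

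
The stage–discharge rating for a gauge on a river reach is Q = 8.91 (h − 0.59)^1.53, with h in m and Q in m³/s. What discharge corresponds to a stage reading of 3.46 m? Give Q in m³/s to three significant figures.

Q = 8.91 × (3.46 − 0.59)^1.53 = 8.91 × 2.87^1.53 = 44.71 m³/s

44.7 m³/s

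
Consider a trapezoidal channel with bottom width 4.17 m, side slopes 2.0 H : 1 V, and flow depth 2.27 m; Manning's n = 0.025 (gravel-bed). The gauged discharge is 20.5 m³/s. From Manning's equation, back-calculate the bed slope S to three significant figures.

A = (b + z·y)·y = (4.17 + 2.0×2.27)×2.27 = 19.77 m²
P = b + 2y√(1+z²) = 4.17 + 2×2.27×√(1+2.0²) = 14.32 m
R = A/P = 19.77/14.32 = 1.381 m
S = (Q·n / (1·A·R^(2/3)))² = (20.5×0.025 / (1×19.77×1.240))² = 0.0004371

0.000437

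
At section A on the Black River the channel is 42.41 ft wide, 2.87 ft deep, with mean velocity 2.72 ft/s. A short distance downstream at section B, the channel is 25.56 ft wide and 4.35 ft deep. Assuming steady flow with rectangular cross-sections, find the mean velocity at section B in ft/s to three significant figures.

2.98 ft/s

Q = A₁V₁ = (42.41×2.87) × 2.72 = 331.1 ft³/s
A₂ = 25.56 × 4.35 = 111.2 ft²
V₂ = Q/A₂ = 331.1/111.2 = 2.978 ft/s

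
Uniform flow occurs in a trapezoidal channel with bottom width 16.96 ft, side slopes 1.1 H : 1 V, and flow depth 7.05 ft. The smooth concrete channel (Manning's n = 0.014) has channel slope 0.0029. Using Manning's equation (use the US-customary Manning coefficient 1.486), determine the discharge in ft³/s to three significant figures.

A = (b + z·y)·y = (16.96 + 1.1×7.05)×7.05 = 174.2 ft²
P = b + 2y√(1+z²) = 16.96 + 2×7.05×√(1+1.1²) = 37.92 ft
R = A/P = 174.2/37.92 = 4.595 ft
Q = (1.486/n)·A·R^(2/3)·S^(1/2) = (1.486/0.014) × 174.2 × 4.595^(2/3) × 0.0029^(1/2) = 2753 ft³/s

2750 ft³/s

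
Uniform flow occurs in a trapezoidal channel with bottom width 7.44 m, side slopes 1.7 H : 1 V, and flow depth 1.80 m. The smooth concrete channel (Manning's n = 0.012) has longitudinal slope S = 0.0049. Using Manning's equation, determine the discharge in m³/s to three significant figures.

A = (b + z·y)·y = (7.44 + 1.7×1.80)×1.80 = 18.90 m²
P = b + 2y√(1+z²) = 7.44 + 2×1.80×√(1+1.7²) = 14.54 m
R = A/P = 18.90/14.54 = 1.300 m
Q = (1/n)·A·R^(2/3)·S^(1/2) = (1/0.012) × 18.90 × 1.300^(2/3) × 0.0049^(1/2) = 131.3 m³/s

131 m³/s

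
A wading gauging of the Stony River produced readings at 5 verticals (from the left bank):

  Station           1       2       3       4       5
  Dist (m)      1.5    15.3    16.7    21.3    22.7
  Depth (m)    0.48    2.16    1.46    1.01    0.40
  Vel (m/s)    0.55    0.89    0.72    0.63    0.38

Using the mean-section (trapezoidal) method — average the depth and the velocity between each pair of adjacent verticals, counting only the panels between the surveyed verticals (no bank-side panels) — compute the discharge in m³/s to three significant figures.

19.5 m³/s

Panel 1-2: Δb = 13.8 m, d̄ = (0.48+2.16)/2 = 1.32, v̄ = (0.55+0.89)/2 = 0.72 → q = 13.8×1.32×0.72 = 13.12 m³/s
Panel 2-3: Δb = 1.4 m, d̄ = (2.16+1.46)/2 = 1.81, v̄ = (0.89+0.72)/2 = 0.805 → q = 1.4×1.81×0.805 = 2.040 m³/s
Panel 3-4: Δb = 4.6 m, d̄ = (1.46+1.01)/2 = 1.235, v̄ = (0.72+0.63)/2 = 0.675 → q = 4.6×1.235×0.675 = 3.835 m³/s
Panel 4-5: Δb = 1.4 m, d̄ = (1.01+0.40)/2 = 0.705, v̄ = (0.63+0.38)/2 = 0.505 → q = 1.4×0.705×0.505 = 0.4984 m³/s
Q = Σ q = 19.49 m³/s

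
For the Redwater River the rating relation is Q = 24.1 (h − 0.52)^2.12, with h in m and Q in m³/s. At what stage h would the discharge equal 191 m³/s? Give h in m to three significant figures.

3.17 m

h − h₀ = (Q/C)^(1/b) = (191/24.1)^(1/2.12) = 2.655 m
h = 0.52 + 2.655 = 3.175 m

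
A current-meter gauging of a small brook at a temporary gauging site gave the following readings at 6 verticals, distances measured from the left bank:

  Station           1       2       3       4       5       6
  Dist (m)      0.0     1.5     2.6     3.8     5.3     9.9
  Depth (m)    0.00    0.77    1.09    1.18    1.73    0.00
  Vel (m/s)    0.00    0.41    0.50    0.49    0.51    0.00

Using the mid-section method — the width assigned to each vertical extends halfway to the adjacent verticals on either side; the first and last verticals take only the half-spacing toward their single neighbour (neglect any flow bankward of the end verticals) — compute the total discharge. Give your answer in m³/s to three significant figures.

w_2 = (2.6 − 0.0)/2 = 1.3 m; q_2 = 0.41 × 0.77 × 1.3 = 0.4104 m³/s
w_3 = (3.8 − 1.5)/2 = 1.15 m; q_3 = 0.50 × 1.09 × 1.15 = 0.6268 m³/s
w_4 = (5.3 − 2.6)/2 = 1.35 m; q_4 = 0.49 × 1.18 × 1.35 = 0.7806 m³/s
w_5 = (9.9 − 3.8)/2 = 3.05 m; q_5 = 0.51 × 1.73 × 3.05 = 2.691 m³/s
Stations 1, 6 contribute zero (depth or velocity is 0).
Q = Σ qᵢ = 4.509 m³/s

4.51 m³/s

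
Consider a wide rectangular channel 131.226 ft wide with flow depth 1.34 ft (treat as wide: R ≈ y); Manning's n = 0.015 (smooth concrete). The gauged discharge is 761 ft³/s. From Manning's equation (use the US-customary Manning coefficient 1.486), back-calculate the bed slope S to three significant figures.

0.00129

A = b·y = 131.226 × 1.34 = 175.8 ft²
Wide channel: R ≈ y = 1.34 ft
S = (Q·n / (1.486·A·R^(2/3)))² = (761×0.015 / (1.486×175.8×1.215))² = 0.001292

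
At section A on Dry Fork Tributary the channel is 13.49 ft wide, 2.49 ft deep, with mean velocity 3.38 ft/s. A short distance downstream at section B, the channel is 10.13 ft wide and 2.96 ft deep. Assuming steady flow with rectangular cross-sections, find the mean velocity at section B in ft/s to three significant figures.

3.79 ft/s

Q = A₁V₁ = (13.49×2.49) × 3.38 = 113.5 ft³/s
A₂ = 10.13 × 2.96 = 29.98 ft²
V₂ = Q/A₂ = 113.5/29.98 = 3.786 ft/s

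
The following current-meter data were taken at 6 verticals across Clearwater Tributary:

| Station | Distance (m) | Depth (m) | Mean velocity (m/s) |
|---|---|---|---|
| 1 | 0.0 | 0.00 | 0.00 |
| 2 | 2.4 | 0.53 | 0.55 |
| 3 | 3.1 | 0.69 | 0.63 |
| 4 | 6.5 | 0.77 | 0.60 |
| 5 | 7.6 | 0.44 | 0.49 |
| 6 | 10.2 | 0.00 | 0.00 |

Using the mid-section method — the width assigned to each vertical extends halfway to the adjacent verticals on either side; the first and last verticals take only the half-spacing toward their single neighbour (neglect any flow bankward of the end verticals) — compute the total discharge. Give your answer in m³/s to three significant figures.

2.78 m³/s

w_2 = (3.1 − 0.0)/2 = 1.55 m; q_2 = 0.55 × 0.53 × 1.55 = 0.4518 m³/s
w_3 = (6.5 − 2.4)/2 = 2.05 m; q_3 = 0.63 × 0.69 × 2.05 = 0.8911 m³/s
w_4 = (7.6 − 3.1)/2 = 2.25 m; q_4 = 0.60 × 0.77 × 2.25 = 1.040 m³/s
w_5 = (10.2 − 6.5)/2 = 1.85 m; q_5 = 0.49 × 0.44 × 1.85 = 0.3989 m³/s
Stations 1, 6 contribute zero (depth or velocity is 0).
Q = Σ qᵢ = 2.781 m³/s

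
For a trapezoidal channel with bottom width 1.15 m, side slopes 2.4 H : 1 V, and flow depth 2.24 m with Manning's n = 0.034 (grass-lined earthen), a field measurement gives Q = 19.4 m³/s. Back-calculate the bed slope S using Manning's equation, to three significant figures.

A = (b + z·y)·y = (1.15 + 2.4×2.24)×2.24 = 14.62 m²
P = b + 2y√(1+z²) = 1.15 + 2×2.24×√(1+2.4²) = 12.80 m
R = A/P = 14.62/12.80 = 1.142 m
S = (Q·n / (1·A·R^(2/3)))² = (19.4×0.034 / (1×14.62×1.093))² = 0.001705

0.00171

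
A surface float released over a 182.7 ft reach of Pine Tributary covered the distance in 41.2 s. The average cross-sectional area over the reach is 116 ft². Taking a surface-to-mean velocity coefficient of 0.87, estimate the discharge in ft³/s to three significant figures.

448 ft³/s

v_surface = L / t̄ = 182.7 / 41.2 = 4.434 ft/s
v_mean = 0.87 × 4.434 = 3.858 ft/s
Q = A × v_mean = 116 × 3.858 = 447.5 ft³/s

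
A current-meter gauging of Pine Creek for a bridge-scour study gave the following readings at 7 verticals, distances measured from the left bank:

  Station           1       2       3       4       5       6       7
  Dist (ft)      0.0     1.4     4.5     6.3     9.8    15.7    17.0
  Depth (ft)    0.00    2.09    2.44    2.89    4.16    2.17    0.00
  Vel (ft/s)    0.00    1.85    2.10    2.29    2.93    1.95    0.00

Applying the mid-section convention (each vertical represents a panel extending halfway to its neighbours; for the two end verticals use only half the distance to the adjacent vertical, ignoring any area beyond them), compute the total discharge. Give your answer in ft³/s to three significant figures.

w_2 = (4.5 − 0.0)/2 = 2.25 ft; q_2 = 1.85 × 2.09 × 2.25 = 8.700 ft³/s
w_3 = (6.3 − 1.4)/2 = 2.45 ft; q_3 = 2.10 × 2.44 × 2.45 = 12.55 ft³/s
w_4 = (9.8 − 4.5)/2 = 2.65 ft; q_4 = 2.29 × 2.89 × 2.65 = 17.54 ft³/s
w_5 = (15.7 − 6.3)/2 = 4.7 ft; q_5 = 2.93 × 4.16 × 4.7 = 57.29 ft³/s
w_6 = (17.0 − 9.8)/2 = 3.6 ft; q_6 = 1.95 × 2.17 × 3.6 = 15.23 ft³/s
Stations 1, 7 contribute zero (depth or velocity is 0).
Q = Σ qᵢ = 111.3 ft³/s

111 ft³/s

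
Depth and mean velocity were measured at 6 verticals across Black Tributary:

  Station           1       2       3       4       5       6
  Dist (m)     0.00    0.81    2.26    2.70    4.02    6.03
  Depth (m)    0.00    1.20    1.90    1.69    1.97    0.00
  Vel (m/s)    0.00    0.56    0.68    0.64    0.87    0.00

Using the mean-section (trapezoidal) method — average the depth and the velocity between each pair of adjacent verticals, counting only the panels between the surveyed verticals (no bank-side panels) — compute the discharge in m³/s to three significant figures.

Panel 1-2: Δb = 0.81 m, d̄ = (0.00+1.20)/2 = 0.6, v̄ = (0.00+0.56)/2 = 0.28 → q = 0.81×0.6×0.28 = 0.1361 m³/s
Panel 2-3: Δb = 1.45 m, d̄ = (1.20+1.90)/2 = 1.55, v̄ = (0.56+0.68)/2 = 0.62 → q = 1.45×1.55×0.62 = 1.393 m³/s
Panel 3-4: Δb = 0.44 m, d̄ = (1.90+1.69)/2 = 1.795, v̄ = (0.68+0.64)/2 = 0.66 → q = 0.44×1.795×0.66 = 0.5213 m³/s
Panel 4-5: Δb = 1.32 m, d̄ = (1.69+1.97)/2 = 1.83, v̄ = (0.64+0.87)/2 = 0.755 → q = 1.32×1.83×0.755 = 1.824 m³/s
Panel 5-6: Δb = 2.01 m, d̄ = (1.97+0.00)/2 = 0.985, v̄ = (0.87+0.00)/2 = 0.435 → q = 2.01×0.985×0.435 = 0.8612 m³/s
Q = Σ q = 4.736 m³/s

4.74 m³/s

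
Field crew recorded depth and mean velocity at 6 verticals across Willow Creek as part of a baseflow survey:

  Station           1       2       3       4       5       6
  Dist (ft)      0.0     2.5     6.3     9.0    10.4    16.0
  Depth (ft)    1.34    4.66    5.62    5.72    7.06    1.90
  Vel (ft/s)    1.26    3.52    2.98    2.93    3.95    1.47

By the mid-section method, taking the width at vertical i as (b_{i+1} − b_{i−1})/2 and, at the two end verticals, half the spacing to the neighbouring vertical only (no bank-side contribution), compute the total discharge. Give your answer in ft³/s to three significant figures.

w_1 = (2.5 − 0.0)/2 = 1.25 ft; q_1 = 1.26 × 1.34 × 1.25 = 2.111 ft³/s
w_2 = (6.3 − 0.0)/2 = 3.15 ft; q_2 = 3.52 × 4.66 × 3.15 = 51.67 ft³/s
w_3 = (9.0 − 2.5)/2 = 3.25 ft; q_3 = 2.98 × 5.62 × 3.25 = 54.43 ft³/s
w_4 = (10.4 − 6.3)/2 = 2.05 ft; q_4 = 2.93 × 5.72 × 2.05 = 34.36 ft³/s
w_5 = (16.0 − 9.0)/2 = 3.5 ft; q_5 = 3.95 × 7.06 × 3.5 = 97.60 ft³/s
w_6 = (16.0 − 10.4)/2 = 2.8 ft; q_6 = 1.47 × 1.90 × 2.8 = 7.820 ft³/s
Q = Σ qᵢ = 248.0 ft³/s

248 ft³/s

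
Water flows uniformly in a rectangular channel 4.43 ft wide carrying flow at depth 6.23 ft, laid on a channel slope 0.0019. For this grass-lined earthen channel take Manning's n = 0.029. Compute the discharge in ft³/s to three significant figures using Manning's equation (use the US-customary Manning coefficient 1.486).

A = b·y = 4.43 × 6.23 = 27.60 ft²
P = b + 2y = 4.43 + 2×6.23 = 16.89 ft
R = A/P = 27.60/16.89 = 1.634 ft
Q = (1.486/n)·A·R^(2/3)·S^(1/2) = (1.486/0.029) × 27.60 × 1.634^(2/3) × 0.0019^(1/2) = 85.52 ft³/s

85.5 ft³/s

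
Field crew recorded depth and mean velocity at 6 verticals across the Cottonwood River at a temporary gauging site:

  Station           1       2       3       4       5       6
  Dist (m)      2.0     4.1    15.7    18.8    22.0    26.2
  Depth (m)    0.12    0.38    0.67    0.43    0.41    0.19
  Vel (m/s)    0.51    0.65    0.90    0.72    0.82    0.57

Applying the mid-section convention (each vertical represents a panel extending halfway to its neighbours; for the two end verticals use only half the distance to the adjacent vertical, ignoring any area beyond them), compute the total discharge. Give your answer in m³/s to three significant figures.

w_1 = (4.1 − 2.0)/2 = 1.05 m; q_1 = 0.51 × 0.12 × 1.05 = 0.06426 m³/s
w_2 = (15.7 − 2.0)/2 = 6.85 m; q_2 = 0.65 × 0.38 × 6.85 = 1.692 m³/s
w_3 = (18.8 − 4.1)/2 = 7.35 m; q_3 = 0.90 × 0.67 × 7.35 = 4.432 m³/s
w_4 = (22.0 − 15.7)/2 = 3.15 m; q_4 = 0.72 × 0.43 × 3.15 = 0.9752 m³/s
w_5 = (26.2 − 18.8)/2 = 3.7 m; q_5 = 0.82 × 0.41 × 3.7 = 1.244 m³/s
w_6 = (26.2 − 22.0)/2 = 2.1 m; q_6 = 0.57 × 0.19 × 2.1 = 0.2274 m³/s
Q = Σ qᵢ = 8.635 m³/s

8.63 m³/s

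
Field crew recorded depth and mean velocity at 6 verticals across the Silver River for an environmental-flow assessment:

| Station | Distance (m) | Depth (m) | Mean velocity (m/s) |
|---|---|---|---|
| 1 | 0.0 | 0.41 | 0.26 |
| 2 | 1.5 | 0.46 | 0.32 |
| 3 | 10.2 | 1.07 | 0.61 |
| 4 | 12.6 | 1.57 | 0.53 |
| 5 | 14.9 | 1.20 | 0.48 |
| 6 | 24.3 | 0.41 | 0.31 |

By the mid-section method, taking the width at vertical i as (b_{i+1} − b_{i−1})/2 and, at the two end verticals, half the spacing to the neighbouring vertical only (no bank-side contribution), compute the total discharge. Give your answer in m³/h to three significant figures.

37400 m³/h

w_1 = (1.5 − 0.0)/2 = 0.75 m; q_1 = 0.26 × 0.41 × 0.75 = 0.07995 m³/s
w_2 = (10.2 − 0.0)/2 = 5.1 m; q_2 = 0.32 × 0.46 × 5.1 = 0.7507 m³/s
w_3 = (12.6 − 1.5)/2 = 5.55 m; q_3 = 0.61 × 1.07 × 5.55 = 3.622 m³/s
w_4 = (14.9 − 10.2)/2 = 2.35 m; q_4 = 0.53 × 1.57 × 2.35 = 1.955 m³/s
w_5 = (24.3 − 12.6)/2 = 5.85 m; q_5 = 0.48 × 1.20 × 5.85 = 3.370 m³/s
w_6 = (24.3 − 14.9)/2 = 4.7 m; q_6 = 0.31 × 0.41 × 4.7 = 0.5974 m³/s
Q = Σ qᵢ = 10.38 m³/s
= 10.38 × 3600 = 37350 m³/h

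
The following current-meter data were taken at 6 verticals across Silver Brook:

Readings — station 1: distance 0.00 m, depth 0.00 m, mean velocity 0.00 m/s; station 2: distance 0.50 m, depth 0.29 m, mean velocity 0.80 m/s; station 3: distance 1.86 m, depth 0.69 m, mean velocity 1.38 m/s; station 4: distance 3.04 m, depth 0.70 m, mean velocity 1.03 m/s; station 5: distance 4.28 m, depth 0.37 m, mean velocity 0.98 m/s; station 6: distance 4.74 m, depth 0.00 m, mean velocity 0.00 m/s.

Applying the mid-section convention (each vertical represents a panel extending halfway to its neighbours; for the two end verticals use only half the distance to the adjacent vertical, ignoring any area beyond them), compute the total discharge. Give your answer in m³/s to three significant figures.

2.61 m³/s

w_2 = (1.86 − 0.00)/2 = 0.93 m; q_2 = 0.80 × 0.29 × 0.93 = 0.2158 m³/s
w_3 = (3.04 − 0.50)/2 = 1.27 m; q_3 = 1.38 × 0.69 × 1.27 = 1.209 m³/s
w_4 = (4.28 − 1.86)/2 = 1.21 m; q_4 = 1.03 × 0.70 × 1.21 = 0.8724 m³/s
w_5 = (4.74 − 3.04)/2 = 0.85 m; q_5 = 0.98 × 0.37 × 0.85 = 0.3082 m³/s
Stations 1, 6 contribute zero (depth or velocity is 0).
Q = Σ qᵢ = 2.606 m³/s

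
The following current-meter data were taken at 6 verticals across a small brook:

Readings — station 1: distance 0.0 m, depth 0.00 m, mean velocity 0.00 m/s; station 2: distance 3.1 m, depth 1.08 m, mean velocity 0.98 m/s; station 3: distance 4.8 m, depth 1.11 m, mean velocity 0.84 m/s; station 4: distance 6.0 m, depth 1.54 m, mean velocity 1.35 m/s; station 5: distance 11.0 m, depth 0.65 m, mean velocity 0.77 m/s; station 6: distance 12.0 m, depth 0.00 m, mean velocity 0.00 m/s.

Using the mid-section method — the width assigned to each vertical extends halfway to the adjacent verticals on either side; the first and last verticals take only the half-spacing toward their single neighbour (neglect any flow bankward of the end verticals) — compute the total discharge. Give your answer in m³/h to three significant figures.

w_2 = (4.8 − 0.0)/2 = 2.4 m; q_2 = 0.98 × 1.08 × 2.4 = 2.540 m³/s
w_3 = (6.0 − 3.1)/2 = 1.45 m; q_3 = 0.84 × 1.11 × 1.45 = 1.352 m³/s
w_4 = (11.0 − 4.8)/2 = 3.1 m; q_4 = 1.35 × 1.54 × 3.1 = 6.445 m³/s
w_5 = (12.0 − 6.0)/2 = 3 m; q_5 = 0.77 × 0.65 × 3 = 1.502 m³/s
Stations 1, 6 contribute zero (depth or velocity is 0).
Q = Σ qᵢ = 11.84 m³/s
= 11.84 × 3600 = 42620 m³/h

42600 m³/h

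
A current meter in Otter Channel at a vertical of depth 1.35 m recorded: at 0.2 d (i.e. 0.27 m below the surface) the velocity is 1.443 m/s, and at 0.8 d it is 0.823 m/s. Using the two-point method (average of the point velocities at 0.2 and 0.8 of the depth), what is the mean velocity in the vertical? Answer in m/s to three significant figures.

1.13 m/s

v̄ = (1.443 + 0.823) / 2 = 1.133 m/s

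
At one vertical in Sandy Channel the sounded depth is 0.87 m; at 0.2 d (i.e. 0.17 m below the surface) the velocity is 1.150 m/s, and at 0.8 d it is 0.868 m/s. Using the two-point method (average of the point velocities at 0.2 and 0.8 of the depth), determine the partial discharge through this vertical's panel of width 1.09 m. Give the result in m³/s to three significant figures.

0.957 m³/s

v̄ = (1.150 + 0.868) / 2 = 1.009 m/s
q = v̄ × d × w = 1.009 × 0.87 × 1.09 = 0.9568 m³/s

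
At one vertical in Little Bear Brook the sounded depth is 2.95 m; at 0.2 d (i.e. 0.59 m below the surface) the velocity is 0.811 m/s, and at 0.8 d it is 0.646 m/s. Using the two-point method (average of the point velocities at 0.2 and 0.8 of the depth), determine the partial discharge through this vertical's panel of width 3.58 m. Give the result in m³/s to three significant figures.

7.69 m³/s

v̄ = (0.811 + 0.646) / 2 = 0.7285 m/s
q = v̄ × d × w = 0.7285 × 2.95 × 3.58 = 7.694 m³/s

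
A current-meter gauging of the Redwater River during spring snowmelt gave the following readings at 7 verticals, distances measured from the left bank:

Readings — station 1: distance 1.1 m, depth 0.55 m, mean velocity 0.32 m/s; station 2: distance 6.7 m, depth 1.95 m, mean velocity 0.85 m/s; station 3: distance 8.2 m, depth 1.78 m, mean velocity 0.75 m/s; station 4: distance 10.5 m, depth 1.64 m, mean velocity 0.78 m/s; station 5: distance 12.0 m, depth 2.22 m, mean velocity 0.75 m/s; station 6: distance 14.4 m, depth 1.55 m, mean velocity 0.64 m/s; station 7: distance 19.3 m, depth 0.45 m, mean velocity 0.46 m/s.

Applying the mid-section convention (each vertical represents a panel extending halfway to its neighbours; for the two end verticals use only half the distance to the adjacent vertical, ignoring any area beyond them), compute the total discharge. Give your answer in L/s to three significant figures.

18700 L/s

w_1 = (6.7 − 1.1)/2 = 2.8 m; q_1 = 0.32 × 0.55 × 2.8 = 0.4928 m³/s
w_2 = (8.2 − 1.1)/2 = 3.55 m; q_2 = 0.85 × 1.95 × 3.55 = 5.884 m³/s
w_3 = (10.5 − 6.7)/2 = 1.9 m; q_3 = 0.75 × 1.78 × 1.9 = 2.537 m³/s
w_4 = (12.0 − 8.2)/2 = 1.9 m; q_4 = 0.78 × 1.64 × 1.9 = 2.430 m³/s
w_5 = (14.4 − 10.5)/2 = 1.95 m; q_5 = 0.75 × 2.22 × 1.95 = 3.247 m³/s
w_6 = (19.3 − 12.0)/2 = 3.65 m; q_6 = 0.64 × 1.55 × 3.65 = 3.621 m³/s
w_7 = (19.3 − 14.4)/2 = 2.45 m; q_7 = 0.46 × 0.45 × 2.45 = 0.5072 m³/s
Q = Σ qᵢ = 18.72 m³/s
= 18.72 × 1000 = 18720 L/s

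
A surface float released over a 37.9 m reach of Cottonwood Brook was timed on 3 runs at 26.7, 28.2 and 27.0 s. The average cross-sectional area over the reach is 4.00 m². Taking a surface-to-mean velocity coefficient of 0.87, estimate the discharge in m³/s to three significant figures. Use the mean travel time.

4.83 m³/s

t̄ = (26.7 + 28.2 + 27.0) / 3 = 27.3 s
v_surface = L / t̄ = 37.9 / 27.3 = 1.388 m/s
v_mean = 0.87 × 1.388 = 1.208 m/s
Q = A × v_mean = 4.00 × 1.208 = 4.831 m³/s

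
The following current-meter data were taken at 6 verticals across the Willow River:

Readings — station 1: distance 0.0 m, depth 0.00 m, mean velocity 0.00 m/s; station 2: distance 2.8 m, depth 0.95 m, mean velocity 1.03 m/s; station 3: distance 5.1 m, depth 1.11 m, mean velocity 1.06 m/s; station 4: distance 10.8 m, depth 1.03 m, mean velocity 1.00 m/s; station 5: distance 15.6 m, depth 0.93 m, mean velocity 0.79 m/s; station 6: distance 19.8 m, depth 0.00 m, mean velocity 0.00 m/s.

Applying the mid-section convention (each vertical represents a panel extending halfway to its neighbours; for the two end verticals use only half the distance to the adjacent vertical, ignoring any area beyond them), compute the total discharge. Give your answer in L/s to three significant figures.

15900 L/s

w_2 = (5.1 − 0.0)/2 = 2.55 m; q_2 = 1.03 × 0.95 × 2.55 = 2.495 m³/s
w_3 = (10.8 − 2.8)/2 = 4 m; q_3 = 1.06 × 1.11 × 4 = 4.706 m³/s
w_4 = (15.6 − 5.1)/2 = 5.25 m; q_4 = 1.00 × 1.03 × 5.25 = 5.408 m³/s
w_5 = (19.8 − 10.8)/2 = 4.5 m; q_5 = 0.79 × 0.93 × 4.5 = 3.306 m³/s
Stations 1, 6 contribute zero (depth or velocity is 0).
Q = Σ qᵢ = 15.92 m³/s
= 15.92 × 1000 = 15920 L/s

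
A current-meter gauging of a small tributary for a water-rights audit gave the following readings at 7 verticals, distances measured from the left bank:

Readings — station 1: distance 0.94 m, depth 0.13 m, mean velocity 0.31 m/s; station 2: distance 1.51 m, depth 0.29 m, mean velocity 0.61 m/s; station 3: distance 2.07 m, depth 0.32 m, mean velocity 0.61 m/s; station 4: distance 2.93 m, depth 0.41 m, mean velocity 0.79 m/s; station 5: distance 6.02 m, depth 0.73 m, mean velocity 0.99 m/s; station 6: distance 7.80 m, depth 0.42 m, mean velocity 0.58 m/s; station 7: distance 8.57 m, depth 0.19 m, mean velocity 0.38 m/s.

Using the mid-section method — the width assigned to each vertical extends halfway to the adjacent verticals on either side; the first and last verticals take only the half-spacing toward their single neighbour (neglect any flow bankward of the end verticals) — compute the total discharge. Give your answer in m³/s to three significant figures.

2.99 m³/s

w_1 = (1.51 − 0.94)/2 = 0.285 m; q_1 = 0.31 × 0.13 × 0.285 = 0.01149 m³/s
w_2 = (2.07 − 0.94)/2 = 0.565 m; q_2 = 0.61 × 0.29 × 0.565 = 0.09995 m³/s
w_3 = (2.93 − 1.51)/2 = 0.71 m; q_3 = 0.61 × 0.32 × 0.71 = 0.1386 m³/s
w_4 = (6.02 − 2.07)/2 = 1.975 m; q_4 = 0.79 × 0.41 × 1.975 = 0.6397 m³/s
w_5 = (7.80 − 2.93)/2 = 2.435 m; q_5 = 0.99 × 0.73 × 2.435 = 1.760 m³/s
w_6 = (8.57 − 6.02)/2 = 1.275 m; q_6 = 0.58 × 0.42 × 1.275 = 0.3106 m³/s
w_7 = (8.57 − 7.80)/2 = 0.385 m; q_7 = 0.38 × 0.19 × 0.385 = 0.02780 m³/s
Q = Σ qᵢ = 2.988 m³/s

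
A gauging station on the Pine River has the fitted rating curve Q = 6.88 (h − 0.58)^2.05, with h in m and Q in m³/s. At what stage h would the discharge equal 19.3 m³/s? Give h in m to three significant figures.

h − h₀ = (Q/C)^(1/b) = (19.3/6.88)^(1/2.05) = 1.654 m
h = 0.58 + 1.654 = 2.234 m

2.23 m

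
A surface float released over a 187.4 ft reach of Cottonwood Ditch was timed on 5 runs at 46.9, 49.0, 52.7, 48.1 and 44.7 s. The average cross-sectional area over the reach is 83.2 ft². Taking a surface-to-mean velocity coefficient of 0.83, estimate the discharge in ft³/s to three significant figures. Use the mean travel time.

t̄ = (46.9 + 49.0 + 52.7 + 48.1 + 44.7) / 5 = 48.28 s
v_surface = L / t̄ = 187.4 / 48.28 = 3.882 ft/s
v_mean = 0.83 × 3.882 = 3.222 ft/s
Q = A × v_mean = 83.2 × 3.222 = 268.0 ft³/s

268 ft³/s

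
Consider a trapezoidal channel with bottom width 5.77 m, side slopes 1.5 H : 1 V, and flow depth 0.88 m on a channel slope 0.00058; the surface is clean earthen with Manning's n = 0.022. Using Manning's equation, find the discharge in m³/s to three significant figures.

5.37 m³/s

A = (b + z·y)·y = (5.77 + 1.5×0.88)×0.88 = 6.239 m²
P = b + 2y√(1+z²) = 5.77 + 2×0.88×√(1+1.5²) = 8.943 m
R = A/P = 6.239/8.943 = 0.6977 m
Q = (1/n)·A·R^(2/3)·S^(1/2) = (1/0.022) × 6.239 × 0.6977^(2/3) × 0.00058^(1/2) = 5.373 m³/s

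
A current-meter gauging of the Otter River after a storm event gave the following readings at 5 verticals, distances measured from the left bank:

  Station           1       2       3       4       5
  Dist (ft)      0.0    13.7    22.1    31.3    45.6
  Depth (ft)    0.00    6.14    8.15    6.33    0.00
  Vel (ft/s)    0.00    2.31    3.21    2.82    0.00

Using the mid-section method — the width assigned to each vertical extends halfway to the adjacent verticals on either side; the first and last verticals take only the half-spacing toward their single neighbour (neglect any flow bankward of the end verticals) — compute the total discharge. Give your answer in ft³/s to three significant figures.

597 ft³/s

w_2 = (22.1 − 0.0)/2 = 11.05 ft; q_2 = 2.31 × 6.14 × 11.05 = 156.7 ft³/s
w_3 = (31.3 − 13.7)/2 = 8.8 ft; q_3 = 3.21 × 8.15 × 8.8 = 230.2 ft³/s
w_4 = (45.6 − 22.1)/2 = 11.75 ft; q_4 = 2.82 × 6.33 × 11.75 = 209.7 ft³/s
Stations 1, 5 contribute zero (depth or velocity is 0).
Q = Σ qᵢ = 596.7 ft³/s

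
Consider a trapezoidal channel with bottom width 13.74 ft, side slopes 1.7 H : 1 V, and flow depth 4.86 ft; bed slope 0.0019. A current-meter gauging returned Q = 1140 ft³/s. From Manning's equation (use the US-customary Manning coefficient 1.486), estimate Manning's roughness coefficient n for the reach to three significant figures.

A = (b + z·y)·y = (13.74 + 1.7×4.86)×4.86 = 106.9 ft²
P = b + 2y√(1+z²) = 13.74 + 2×4.86×√(1+1.7²) = 32.91 ft
R = A/P = 106.9/32.91 = 3.249 ft
n = (1.486/Q)·A·R^(2/3)·S^(1/2) = (1.486/1140) × 106.9 × 2.194 × 0.04359 = 0.01333

0.0133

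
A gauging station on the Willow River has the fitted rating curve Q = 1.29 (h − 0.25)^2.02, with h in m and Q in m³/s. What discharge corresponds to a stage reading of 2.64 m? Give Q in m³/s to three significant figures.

7.50 m³/s

Q = 1.29 × (2.64 − 0.25)^2.02 = 1.29 × 2.39^2.02 = 7.498 m³/s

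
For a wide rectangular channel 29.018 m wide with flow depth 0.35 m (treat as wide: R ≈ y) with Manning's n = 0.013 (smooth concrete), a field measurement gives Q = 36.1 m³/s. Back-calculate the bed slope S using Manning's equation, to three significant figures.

A = b·y = 29.018 × 0.35 = 10.16 m²
Wide channel: R ≈ y = 0.35 m
S = (Q·n / (1·A·R^(2/3)))² = (36.1×0.013 / (1×10.16×0.4966))² = 0.008656

0.00866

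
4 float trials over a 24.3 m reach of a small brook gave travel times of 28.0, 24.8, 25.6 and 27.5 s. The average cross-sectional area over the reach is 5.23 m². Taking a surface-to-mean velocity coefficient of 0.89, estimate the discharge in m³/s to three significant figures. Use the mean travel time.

4.27 m³/s

t̄ = (28.0 + 24.8 + 25.6 + 27.5) / 4 = 26.475 s
v_surface = L / t̄ = 24.3 / 26.475 = 0.9178 m/s
v_mean = 0.89 × 0.9178 = 0.8169 m/s
Q = A × v_mean = 5.23 × 0.8169 = 4.272 m³/s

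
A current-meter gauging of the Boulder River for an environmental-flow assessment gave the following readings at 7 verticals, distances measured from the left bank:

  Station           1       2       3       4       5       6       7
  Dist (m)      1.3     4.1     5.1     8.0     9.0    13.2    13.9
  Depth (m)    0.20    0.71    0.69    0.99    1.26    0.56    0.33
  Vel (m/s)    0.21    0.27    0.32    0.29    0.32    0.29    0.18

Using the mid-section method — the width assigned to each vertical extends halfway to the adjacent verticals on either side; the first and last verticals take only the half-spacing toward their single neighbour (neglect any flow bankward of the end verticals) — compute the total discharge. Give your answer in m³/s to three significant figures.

w_1 = (4.1 − 1.3)/2 = 1.4 m; q_1 = 0.21 × 0.20 × 1.4 = 0.05880 m³/s
w_2 = (5.1 − 1.3)/2 = 1.9 m; q_2 = 0.27 × 0.71 × 1.9 = 0.3642 m³/s
w_3 = (8.0 − 4.1)/2 = 1.95 m; q_3 = 0.32 × 0.69 × 1.95 = 0.4306 m³/s
w_4 = (9.0 − 5.1)/2 = 1.95 m; q_4 = 0.29 × 0.99 × 1.95 = 0.5598 m³/s
w_5 = (13.2 − 8.0)/2 = 2.6 m; q_5 = 0.32 × 1.26 × 2.6 = 1.048 m³/s
w_6 = (13.9 − 9.0)/2 = 2.45 m; q_6 = 0.29 × 0.56 × 2.45 = 0.3979 m³/s
w_7 = (13.9 − 13.2)/2 = 0.35 m; q_7 = 0.18 × 0.33 × 0.35 = 0.02079 m³/s
Q = Σ qᵢ = 2.880 m³/s

2.88 m³/s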